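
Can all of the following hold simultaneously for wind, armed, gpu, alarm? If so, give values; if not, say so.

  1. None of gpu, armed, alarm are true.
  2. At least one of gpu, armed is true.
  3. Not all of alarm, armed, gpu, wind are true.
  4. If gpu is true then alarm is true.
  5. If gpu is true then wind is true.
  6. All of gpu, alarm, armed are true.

Case armed = True:
  Constraint (1) is violated (armed=T) — contradiction.
Case armed = False:
  Constraint (6) is violated (armed=F) — contradiction.
Both cases fail — unsatisfiable.

Unsatisfiable — no assignment works.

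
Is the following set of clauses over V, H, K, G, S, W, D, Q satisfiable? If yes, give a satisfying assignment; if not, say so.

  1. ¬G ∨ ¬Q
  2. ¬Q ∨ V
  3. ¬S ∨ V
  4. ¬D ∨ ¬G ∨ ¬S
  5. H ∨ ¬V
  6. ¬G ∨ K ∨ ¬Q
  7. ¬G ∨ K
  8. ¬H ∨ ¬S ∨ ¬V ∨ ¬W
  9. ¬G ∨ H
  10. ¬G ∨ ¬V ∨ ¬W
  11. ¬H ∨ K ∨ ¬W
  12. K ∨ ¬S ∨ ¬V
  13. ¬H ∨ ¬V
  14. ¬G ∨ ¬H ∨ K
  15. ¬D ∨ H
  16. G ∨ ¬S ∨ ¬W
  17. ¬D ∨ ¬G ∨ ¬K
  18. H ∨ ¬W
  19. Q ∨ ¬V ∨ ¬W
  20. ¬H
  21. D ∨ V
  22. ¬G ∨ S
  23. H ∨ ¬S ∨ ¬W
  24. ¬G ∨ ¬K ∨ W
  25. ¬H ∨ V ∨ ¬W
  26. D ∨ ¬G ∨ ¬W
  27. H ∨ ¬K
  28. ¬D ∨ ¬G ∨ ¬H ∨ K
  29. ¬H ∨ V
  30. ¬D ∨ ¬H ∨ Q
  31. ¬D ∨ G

UNSATISFIABLE

Case D = True:
  (¬D ∨ H) forces H = True.
  Clause (¬H) is falsified — contradiction.
Case D = False:
  (¬H) forces H = False.
  (H ∨ ¬V) forces V = False.
  Clause (D ∨ V) is falsified — contradiction.
Both cases fail, so the formula is unsatisfiable.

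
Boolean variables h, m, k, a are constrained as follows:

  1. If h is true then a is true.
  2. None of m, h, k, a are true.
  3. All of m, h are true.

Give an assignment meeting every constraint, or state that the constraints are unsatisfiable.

Unsatisfiable — no assignment works.

Case h = True:
  Constraint (2) is violated (h=T) — contradiction.
Case h = False:
  Constraint (3) is violated (h=F) — contradiction.
Both cases fail — unsatisfiable.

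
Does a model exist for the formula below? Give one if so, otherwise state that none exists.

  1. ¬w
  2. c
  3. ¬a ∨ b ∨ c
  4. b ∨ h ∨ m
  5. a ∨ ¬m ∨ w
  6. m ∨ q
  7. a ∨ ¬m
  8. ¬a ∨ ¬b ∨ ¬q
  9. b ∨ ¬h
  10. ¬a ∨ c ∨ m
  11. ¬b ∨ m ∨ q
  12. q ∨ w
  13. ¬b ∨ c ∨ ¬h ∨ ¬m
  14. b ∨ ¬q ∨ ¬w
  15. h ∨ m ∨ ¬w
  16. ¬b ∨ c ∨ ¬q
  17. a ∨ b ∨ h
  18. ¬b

Unit clause (¬w) forces w = False.
Unit clause (c) forces c = True.
In (q ∨ w) only q is left, so q = True.
Unit clause (¬b) forces b = False.
In (b ∨ ¬h) only ¬h is left, so h = False.
In (a ∨ b ∨ h) only a is left, so a = True.
In (b ∨ h ∨ m) only m is left, so m = True.
All clauses satisfied.

m=T, b=F, q=T, c=T, h=F, w=F, a=T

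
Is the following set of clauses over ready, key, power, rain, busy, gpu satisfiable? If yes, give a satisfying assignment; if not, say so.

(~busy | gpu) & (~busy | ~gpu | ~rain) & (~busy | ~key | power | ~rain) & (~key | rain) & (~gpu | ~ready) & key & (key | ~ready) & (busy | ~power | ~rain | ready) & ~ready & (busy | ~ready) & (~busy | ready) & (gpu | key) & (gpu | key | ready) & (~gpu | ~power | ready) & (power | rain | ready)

Unit clause (key) forces key = True.
Unit clause (~ready) forces ready = False.
In (~busy | ready) only ~busy is left, so busy = False.
In (~key | rain) only rain is left, so rain = True.
In (busy | ~power | ~rain | ready) only ~power is left, so power = False.
Set gpu = False.
All clauses satisfied.

ready: False, key: True, power: False, rain: True, busy: False, gpu: False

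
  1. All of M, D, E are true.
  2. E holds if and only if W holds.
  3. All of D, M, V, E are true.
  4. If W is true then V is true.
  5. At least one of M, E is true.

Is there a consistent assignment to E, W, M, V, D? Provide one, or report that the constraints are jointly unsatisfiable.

E: True, W: True, M: True, V: True, D: True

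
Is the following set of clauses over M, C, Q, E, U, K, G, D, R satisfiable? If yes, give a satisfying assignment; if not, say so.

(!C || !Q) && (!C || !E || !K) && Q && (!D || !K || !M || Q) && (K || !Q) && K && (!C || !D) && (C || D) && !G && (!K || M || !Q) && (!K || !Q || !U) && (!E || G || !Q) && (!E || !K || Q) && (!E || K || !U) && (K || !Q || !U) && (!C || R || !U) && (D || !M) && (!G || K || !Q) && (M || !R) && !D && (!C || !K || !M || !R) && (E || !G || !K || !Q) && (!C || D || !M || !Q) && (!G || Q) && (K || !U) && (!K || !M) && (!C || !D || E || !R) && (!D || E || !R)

Case D = True:
  Clause (!D) is falsified — contradiction.
Case D = False:
  (Q) forces Q = True.
  (!C || !Q) forces C = False.
  Clause (C || D) is falsified — contradiction.
Both cases fail, so the formula is unsatisfiable.

UNSATISFIABLE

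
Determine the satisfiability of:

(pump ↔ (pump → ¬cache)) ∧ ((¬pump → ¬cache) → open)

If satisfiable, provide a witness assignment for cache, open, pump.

cache = False; open = True; pump = True

  pump ↔ (pump → ¬cache) = True
    pump → ¬cache = True
      ¬cache = True
  (¬pump → ¬cache) → open = True
    ¬pump → ¬cache = True
      ¬pump = False
      ¬cache = True
Both conjuncts True, so the formula holds.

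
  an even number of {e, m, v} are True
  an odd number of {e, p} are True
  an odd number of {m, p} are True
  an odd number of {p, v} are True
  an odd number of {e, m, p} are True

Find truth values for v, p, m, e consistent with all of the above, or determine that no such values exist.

v=F; p=T; m=F; e=F

{e, m, v}: 0 true → even ✓
{e, p}: 1 true → odd ✓
{m, p}: 1 true → odd ✓
{p, v}: 1 true → odd ✓
{e, m, p}: 1 true → odd ✓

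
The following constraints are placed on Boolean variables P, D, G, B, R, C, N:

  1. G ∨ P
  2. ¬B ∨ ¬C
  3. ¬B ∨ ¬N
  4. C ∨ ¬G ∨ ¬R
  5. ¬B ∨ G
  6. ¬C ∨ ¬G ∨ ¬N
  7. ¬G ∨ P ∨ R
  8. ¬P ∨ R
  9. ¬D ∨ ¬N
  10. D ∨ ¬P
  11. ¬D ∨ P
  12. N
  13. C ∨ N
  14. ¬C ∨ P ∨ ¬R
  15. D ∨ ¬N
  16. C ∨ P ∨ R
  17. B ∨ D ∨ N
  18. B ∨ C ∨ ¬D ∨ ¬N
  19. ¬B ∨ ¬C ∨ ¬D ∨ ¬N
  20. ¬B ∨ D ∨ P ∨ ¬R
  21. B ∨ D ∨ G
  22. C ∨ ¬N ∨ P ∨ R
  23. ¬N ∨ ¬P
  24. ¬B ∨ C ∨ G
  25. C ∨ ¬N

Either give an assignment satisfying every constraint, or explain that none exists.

No satisfying assignment exists.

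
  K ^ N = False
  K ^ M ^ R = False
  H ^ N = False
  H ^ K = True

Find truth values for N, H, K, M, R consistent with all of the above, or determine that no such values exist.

Unsatisfiable — no assignment works.

Adding constraints 1, 3, 4 mod 2: every variable appears an even number of times on the left, so the left side is 0.
But the right sides sum to 1 (mod 2). 0 ≠ 1 — the system is inconsistent.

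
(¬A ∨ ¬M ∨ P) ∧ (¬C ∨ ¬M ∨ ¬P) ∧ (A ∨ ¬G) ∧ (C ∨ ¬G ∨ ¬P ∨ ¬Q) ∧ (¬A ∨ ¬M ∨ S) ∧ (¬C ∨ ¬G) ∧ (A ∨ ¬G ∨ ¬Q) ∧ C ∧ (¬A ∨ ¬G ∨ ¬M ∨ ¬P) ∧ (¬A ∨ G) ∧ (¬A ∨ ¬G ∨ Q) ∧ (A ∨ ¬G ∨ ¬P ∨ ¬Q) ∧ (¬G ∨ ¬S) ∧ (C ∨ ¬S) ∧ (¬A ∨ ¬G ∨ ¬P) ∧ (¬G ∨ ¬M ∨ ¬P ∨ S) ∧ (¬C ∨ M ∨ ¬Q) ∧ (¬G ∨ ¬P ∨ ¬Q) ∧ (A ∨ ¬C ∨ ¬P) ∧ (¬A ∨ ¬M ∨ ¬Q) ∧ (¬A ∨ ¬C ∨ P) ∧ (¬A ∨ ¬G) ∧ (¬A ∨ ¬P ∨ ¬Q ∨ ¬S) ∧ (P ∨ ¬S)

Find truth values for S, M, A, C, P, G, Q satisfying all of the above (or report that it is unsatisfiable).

Unit clause (C) forces C = True.
In (¬C ∨ ¬G) only ¬G is left, so G = False.
In (¬A ∨ G) only ¬A is left, so A = False.
In (A ∨ ¬C ∨ ¬P) only ¬P is left, so P = False.
In (P ∨ ¬S) only ¬S is left, so S = False.
Set M = True.
Set Q = True.
All clauses satisfied.

S: False, M: True, A: False, C: True, P: False, G: False, Q: True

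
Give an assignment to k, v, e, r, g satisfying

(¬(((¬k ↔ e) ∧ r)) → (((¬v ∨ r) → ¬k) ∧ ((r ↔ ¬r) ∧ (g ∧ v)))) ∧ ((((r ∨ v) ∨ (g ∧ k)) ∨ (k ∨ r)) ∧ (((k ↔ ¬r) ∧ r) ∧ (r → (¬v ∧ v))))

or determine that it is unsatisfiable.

UNSATISFIABLE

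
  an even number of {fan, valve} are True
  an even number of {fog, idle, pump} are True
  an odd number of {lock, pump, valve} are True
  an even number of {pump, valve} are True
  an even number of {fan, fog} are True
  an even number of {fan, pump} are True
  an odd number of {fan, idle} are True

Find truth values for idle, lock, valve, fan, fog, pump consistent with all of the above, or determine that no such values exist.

idle=F, lock=T, valve=T, fan=T, fog=T, pump=T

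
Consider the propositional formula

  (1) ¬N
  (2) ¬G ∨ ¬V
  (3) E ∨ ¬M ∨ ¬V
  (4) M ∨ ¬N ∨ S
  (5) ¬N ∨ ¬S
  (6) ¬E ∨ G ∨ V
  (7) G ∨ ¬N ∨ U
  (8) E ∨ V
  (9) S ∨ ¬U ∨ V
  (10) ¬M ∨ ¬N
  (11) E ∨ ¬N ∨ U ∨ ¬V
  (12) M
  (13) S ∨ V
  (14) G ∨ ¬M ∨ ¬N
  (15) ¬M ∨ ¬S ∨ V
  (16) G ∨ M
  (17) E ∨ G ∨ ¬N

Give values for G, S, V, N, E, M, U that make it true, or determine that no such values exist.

Unit clause (¬N) forces N = False.
Unit clause (M) forces M = True.
Try G = True:
  (¬G ∨ ¬V) forces V = False.
  (E ∨ V) forces E = True.
  (S ∨ V) forces S = True.
  clause (¬M ∨ ¬S ∨ V) is falsified — backtrack.
So G = False.
Set S = True.
  then (¬M ∨ ¬S ∨ V) forces V = True.
  then (E ∨ ¬M ∨ ¬V) forces E = True.
Set U = True.
All clauses satisfied.

G: False, S: True, V: True, N: False, E: True, M: True, U: True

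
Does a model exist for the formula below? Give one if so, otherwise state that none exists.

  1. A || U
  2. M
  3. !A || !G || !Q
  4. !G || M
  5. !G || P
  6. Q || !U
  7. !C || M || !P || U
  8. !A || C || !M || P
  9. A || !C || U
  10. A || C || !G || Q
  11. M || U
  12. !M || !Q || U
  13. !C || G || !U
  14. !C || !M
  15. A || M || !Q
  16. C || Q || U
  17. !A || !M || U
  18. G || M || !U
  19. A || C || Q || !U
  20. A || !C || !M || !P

Unit clause (M) forces M = True.
In (!C || !M) only !C is left, so C = False.
Set G = False.
Try Q = False:
  (Q || !U) forces U = False.
  clause (C || Q || U) is falsified — backtrack.
So Q = True.
  then (!M || !Q || U) forces U = True.
Set P = True.
Set A = True.
All clauses satisfied.

G = False, C = False, Q = True, P = True, U = True, M = True, A = True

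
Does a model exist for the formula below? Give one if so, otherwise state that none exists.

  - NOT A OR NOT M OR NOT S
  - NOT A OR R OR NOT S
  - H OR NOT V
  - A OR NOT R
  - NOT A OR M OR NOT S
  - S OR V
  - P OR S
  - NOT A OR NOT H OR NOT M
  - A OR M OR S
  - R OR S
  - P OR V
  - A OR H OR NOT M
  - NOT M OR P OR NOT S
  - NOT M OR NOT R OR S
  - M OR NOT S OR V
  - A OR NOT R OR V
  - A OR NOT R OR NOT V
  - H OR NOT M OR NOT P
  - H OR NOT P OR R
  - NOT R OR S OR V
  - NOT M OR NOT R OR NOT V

Set A = False.
  then (A OR NOT R) forces R = False.
  then (R OR S) forces S = True.
Set M = True.
  then (A OR H OR NOT M) forces H = True.
  then (NOT M OR P OR NOT S) forces P = True.
Set V = True.
All clauses satisfied.

A = False; M = True; S = True; R = False; P = True; V = True; H = True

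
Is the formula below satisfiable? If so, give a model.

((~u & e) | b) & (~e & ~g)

b=T, g=F, u=F, e=F

  (~u & e) | b = True
    ~u & e = False
      ~u = True
  ~e & ~g = True
    ~e = True
    ~g = True
Both conjuncts True, so the formula holds.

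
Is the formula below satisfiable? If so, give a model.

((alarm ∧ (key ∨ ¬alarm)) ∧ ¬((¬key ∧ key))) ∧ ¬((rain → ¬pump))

pump=T, alarm=T, rain=T, key=T

  (alarm ∧ (key ∨ ¬alarm)) ∧ ¬((¬key ∧ key)) = True
    alarm ∧ (key ∨ ¬alarm) = True
      key ∨ ¬alarm = True
        ¬alarm = False
    ¬((¬key ∧ key)) = True
      ¬key ∧ key = False
        ¬key = False
  ¬((rain → ¬pump)) = True
    rain → ¬pump = False
      ¬pump = False
Both conjuncts True, so the formula holds.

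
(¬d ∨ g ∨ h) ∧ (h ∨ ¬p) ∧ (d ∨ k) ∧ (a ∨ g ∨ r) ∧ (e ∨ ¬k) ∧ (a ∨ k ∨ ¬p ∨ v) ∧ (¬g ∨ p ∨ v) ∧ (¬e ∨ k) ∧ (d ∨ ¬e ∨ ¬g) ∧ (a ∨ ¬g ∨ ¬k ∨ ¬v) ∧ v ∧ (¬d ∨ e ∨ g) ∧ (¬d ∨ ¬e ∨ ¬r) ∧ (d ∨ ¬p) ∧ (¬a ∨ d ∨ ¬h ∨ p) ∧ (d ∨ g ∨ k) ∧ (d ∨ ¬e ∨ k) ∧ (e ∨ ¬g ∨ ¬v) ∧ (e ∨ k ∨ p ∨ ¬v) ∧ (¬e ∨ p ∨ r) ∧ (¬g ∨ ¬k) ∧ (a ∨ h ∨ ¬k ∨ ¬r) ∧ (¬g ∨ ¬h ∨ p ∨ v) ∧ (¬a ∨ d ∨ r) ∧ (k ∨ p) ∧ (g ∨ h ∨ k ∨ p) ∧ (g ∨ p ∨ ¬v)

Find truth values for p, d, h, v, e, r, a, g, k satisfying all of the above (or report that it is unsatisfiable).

Unit clause (v) forces v = True.
Set p = True.
  then (h ∨ ¬p) forces h = True.
  then (d ∨ ¬p) forces d = True.
Set e = True.
  then (¬e ∨ k) forces k = True.
  then (¬d ∨ ¬e ∨ ¬r) forces r = False.
  then (¬g ∨ ¬k) forces g = False.
  then (a ∨ g ∨ r) forces a = True.
All clauses satisfied.

p = True, d = True, h = True, v = True, e = True, r = False, a = True, g = False, k = True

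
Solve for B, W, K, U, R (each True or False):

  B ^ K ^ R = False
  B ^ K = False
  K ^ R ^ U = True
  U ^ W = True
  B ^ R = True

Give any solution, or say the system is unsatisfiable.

B: True, W: True, K: True, U: False, R: False

B ^ K ^ R = T ^ T ^ F = False ✓
B ^ K = T ^ T = False ✓
K ^ R ^ U = T ^ F ^ F = True ✓
U ^ W = F ^ T = True ✓
B ^ R = T ^ F = True ✓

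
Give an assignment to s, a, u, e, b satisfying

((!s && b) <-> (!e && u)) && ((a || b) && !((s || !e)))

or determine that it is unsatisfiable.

s = False, a = True, u = True, e = True, b = False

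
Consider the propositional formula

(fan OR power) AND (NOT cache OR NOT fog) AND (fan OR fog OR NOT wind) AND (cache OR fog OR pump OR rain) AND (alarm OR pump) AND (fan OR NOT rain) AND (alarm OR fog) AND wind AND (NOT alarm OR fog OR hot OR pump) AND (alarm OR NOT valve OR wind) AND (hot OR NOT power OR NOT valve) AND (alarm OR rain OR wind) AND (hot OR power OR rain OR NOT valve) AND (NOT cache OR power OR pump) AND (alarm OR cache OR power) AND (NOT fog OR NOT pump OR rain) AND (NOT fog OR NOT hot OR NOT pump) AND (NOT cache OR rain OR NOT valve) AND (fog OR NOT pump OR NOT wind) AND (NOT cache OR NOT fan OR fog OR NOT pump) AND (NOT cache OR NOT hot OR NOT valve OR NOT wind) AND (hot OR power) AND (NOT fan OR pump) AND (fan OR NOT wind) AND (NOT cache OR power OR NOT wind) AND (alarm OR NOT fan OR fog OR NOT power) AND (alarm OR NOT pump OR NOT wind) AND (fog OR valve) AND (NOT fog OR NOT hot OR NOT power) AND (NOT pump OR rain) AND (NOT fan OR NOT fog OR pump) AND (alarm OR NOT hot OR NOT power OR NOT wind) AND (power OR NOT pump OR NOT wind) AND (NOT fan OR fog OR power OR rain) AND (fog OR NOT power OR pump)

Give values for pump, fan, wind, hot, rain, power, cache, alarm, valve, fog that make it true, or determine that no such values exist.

pump = True; fan = True; wind = True; hot = False; rain = True; power = True; cache = False; alarm = True; valve = False; fog = True

Unit clause (wind) forces wind = True.
In (fan OR NOT wind) only fan is left, so fan = True.
In (NOT fan OR pump) only pump is left, so pump = True.
In (alarm OR NOT pump OR NOT wind) only alarm is left, so alarm = True.
In (NOT pump OR rain) only rain is left, so rain = True.
In (power OR NOT pump OR NOT wind) only power is left, so power = True.
In (fog OR NOT pump OR NOT wind) only fog is left, so fog = True.
In (NOT fog OR NOT hot OR NOT power) only NOT hot is left, so hot = False.
In (NOT cache OR NOT fog) only NOT cache is left, so cache = False.
In (hot OR NOT power OR NOT valve) only NOT valve is left, so valve = False.
All clauses satisfied.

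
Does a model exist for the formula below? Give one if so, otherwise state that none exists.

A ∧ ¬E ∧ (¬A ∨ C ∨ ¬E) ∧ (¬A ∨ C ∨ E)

E = False, C = True, A = True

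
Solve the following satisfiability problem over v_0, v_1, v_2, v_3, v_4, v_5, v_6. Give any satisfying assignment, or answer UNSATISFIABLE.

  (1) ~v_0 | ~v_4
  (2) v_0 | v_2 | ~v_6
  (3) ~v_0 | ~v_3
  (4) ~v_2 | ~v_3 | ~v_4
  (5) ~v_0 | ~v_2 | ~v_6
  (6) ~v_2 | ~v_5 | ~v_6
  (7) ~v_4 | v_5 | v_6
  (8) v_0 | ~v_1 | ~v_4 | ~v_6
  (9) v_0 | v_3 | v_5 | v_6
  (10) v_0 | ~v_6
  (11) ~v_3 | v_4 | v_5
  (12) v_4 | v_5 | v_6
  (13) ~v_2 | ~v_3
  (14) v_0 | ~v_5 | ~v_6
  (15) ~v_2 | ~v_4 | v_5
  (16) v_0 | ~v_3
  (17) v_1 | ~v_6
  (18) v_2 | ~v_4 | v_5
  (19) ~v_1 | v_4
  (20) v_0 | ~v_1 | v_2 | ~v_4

v_0 = False; v_1 = False; v_2 = False; v_3 = False; v_4 = True; v_5 = True; v_6 = False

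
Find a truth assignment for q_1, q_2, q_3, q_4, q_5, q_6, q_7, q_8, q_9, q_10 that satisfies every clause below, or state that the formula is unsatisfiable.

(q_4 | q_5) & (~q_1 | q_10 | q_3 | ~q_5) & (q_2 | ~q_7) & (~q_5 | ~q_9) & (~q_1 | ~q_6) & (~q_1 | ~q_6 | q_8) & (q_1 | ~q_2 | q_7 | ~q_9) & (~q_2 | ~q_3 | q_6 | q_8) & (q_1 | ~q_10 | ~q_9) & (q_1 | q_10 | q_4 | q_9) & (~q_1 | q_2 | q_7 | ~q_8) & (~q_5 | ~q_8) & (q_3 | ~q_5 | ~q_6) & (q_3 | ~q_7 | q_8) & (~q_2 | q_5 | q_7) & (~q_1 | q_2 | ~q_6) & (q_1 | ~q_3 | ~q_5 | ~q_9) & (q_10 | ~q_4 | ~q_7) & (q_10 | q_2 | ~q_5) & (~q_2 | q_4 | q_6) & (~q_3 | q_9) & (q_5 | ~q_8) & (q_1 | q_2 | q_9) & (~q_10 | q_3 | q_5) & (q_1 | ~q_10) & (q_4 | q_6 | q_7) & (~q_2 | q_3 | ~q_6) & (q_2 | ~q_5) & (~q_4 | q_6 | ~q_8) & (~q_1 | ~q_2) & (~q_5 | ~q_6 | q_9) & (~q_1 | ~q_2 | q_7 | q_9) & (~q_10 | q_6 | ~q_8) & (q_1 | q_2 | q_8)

Set q_1 = True.
  then (~q_1 | ~q_6) forces q_6 = False.
  then (~q_1 | ~q_2) forces q_2 = False.
  then (q_2 | ~q_7) forces q_7 = False.
  then (~q_1 | q_2 | q_7 | ~q_8) forces q_8 = False.
  then (q_4 | q_6 | q_7) forces q_4 = True.
  then (q_2 | ~q_5) forces q_5 = False.
Set q_3 = False.
  then (~q_10 | q_3 | q_5) forces q_10 = False.
Set q_9 = False.
All clauses satisfied.

q_1=T; q_2=F; q_3=F; q_4=T; q_5=F; q_6=F; q_7=F; q_8=F; q_9=F; q_10=F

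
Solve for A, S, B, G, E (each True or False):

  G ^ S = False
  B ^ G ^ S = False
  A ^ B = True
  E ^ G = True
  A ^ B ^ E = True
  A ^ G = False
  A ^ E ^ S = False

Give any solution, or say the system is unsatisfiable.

A = True; S = True; B = False; G = True; E = False

G ^ S = T ^ T = False ✓
B ^ G ^ S = F ^ T ^ T = False ✓
A ^ B = T ^ F = True ✓
E ^ G = F ^ T = True ✓
A ^ B ^ E = T ^ F ^ F = True ✓
A ^ G = T ^ T = False ✓
A ^ E ^ S = T ^ F ^ T = False ✓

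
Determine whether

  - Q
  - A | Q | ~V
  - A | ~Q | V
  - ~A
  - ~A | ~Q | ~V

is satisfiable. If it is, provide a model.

Q = True; V = True; A = False

Unit clause (Q) forces Q = True.
Unit clause (~A) forces A = False.
In (A | ~Q | V) only V is left, so V = True.
Check each clause:
  (Q): Q holds.
  (A | Q | ~V): Q holds.
  (A | ~Q | V): V holds.
  (~A): ~A holds.
  (~A | ~Q | ~V): ~A holds.
All clauses satisfied.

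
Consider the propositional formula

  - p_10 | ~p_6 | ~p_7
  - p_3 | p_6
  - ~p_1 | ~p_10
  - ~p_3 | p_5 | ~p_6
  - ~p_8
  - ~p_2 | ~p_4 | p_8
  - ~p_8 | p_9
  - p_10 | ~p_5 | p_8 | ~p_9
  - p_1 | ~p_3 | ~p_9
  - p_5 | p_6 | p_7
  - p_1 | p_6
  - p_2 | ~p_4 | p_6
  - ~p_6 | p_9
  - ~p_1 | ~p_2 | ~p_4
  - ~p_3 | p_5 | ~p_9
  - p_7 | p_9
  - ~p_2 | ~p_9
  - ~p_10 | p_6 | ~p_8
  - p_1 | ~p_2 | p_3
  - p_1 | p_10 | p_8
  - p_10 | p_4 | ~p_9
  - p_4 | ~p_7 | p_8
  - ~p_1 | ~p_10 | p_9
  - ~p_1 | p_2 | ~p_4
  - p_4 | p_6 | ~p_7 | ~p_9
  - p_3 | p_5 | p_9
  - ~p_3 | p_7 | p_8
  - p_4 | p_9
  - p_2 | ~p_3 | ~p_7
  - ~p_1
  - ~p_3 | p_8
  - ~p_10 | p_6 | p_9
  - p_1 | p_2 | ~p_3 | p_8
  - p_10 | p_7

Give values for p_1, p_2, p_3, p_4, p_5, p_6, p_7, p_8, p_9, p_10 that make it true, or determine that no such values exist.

Unit clause (~p_8) forces p_8 = False.
Unit clause (~p_1) forces p_1 = False.
In (~p_3 | p_8) only ~p_3 is left, so p_3 = False.
In (p_3 | p_6) only p_6 is left, so p_6 = True.
In (~p_6 | p_9) only p_9 is left, so p_9 = True.
In (~p_2 | ~p_9) only ~p_2 is left, so p_2 = False.
In (p_1 | p_10 | p_8) only p_10 is left, so p_10 = True.
Set p_4 = True.
Set p_5 = False.
Set p_7 = False.
All clauses satisfied.

p_1=F, p_2=F, p_3=F, p_4=T, p_5=F, p_6=T, p_7=F, p_8=F, p_9=T, p_10=T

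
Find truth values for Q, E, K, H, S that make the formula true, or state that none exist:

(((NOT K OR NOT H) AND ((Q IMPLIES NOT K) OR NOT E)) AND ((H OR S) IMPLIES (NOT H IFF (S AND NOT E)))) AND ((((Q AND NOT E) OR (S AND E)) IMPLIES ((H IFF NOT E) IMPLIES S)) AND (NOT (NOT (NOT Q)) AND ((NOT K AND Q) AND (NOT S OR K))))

Unsatisfiable

Case Q = True: the conjunct NOT (NOT (NOT Q)) becomes NOT (NOT False) = False.
Case Q = False: the conjunct Q is False.
Both cases fail — unsatisfiable.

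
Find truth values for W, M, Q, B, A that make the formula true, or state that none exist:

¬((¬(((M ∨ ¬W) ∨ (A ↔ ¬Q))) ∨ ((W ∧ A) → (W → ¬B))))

W=T; M=F; Q=F; B=T; A=T

  ¬((¬(((M ∨ ¬W) ∨ (A ↔ ¬Q))) ∨ ((W ∧ A) → (W → ¬B)))) = True
    ¬(((M ∨ ¬W) ∨ (A ↔ ¬Q))) ∨ ((W ∧ A) → (W → ¬B)) = False
      ¬(((M ∨ ¬W) ∨ (A ↔ ¬Q))) = False
        (M ∨ ¬W) ∨ (A ↔ ¬Q) = True
          M ∨ ¬W = False
            ¬W = False
          A ↔ ¬Q = True
            ¬Q = True
      (W ∧ A) → (W → ¬B) = False
        W ∧ A = True
        W → ¬B = False
          ¬B = False
The formula evaluates to True.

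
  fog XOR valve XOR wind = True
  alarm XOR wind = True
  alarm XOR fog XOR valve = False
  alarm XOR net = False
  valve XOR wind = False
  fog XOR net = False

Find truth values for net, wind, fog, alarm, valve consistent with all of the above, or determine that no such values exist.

net: True, wind: False, fog: True, alarm: True, valve: False

fog XOR valve XOR wind = T XOR F XOR F = True ✓
alarm XOR wind = T XOR F = True ✓
alarm XOR fog XOR valve = T XOR T XOR F = False ✓
alarm XOR net = T XOR T = False ✓
valve XOR wind = F XOR F = False ✓
fog XOR net = T XOR T = False ✓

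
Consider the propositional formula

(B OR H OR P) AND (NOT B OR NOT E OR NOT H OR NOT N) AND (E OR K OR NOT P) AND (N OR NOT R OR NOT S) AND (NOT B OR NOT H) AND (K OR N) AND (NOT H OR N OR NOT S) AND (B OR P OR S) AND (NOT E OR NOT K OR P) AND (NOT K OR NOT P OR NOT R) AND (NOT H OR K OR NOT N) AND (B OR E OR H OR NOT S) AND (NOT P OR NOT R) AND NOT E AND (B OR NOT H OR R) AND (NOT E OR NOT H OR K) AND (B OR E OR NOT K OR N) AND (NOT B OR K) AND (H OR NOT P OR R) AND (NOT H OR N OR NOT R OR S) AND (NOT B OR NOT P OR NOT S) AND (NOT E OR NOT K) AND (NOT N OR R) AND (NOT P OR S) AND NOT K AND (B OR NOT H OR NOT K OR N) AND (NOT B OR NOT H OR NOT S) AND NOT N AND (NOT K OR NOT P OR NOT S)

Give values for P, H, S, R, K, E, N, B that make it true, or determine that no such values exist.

Unsatisfiable — no assignment works.

Case K = True:
  Clause (NOT K) is falsified — contradiction.
Case K = False:
  (K OR N) forces N = True.
  Clause (NOT N) is falsified — contradiction.
Both cases fail, so the formula is unsatisfiable.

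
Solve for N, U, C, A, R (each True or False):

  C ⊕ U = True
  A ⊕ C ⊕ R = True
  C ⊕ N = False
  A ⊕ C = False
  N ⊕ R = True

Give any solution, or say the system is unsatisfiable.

N: False; U: True; C: False; A: False; R: True

C ⊕ U = F ⊕ T = True ✓
A ⊕ C ⊕ R = F ⊕ F ⊕ T = True ✓
C ⊕ N = F ⊕ F = False ✓
A ⊕ C = F ⊕ F = False ✓
N ⊕ R = F ⊕ T = True ✓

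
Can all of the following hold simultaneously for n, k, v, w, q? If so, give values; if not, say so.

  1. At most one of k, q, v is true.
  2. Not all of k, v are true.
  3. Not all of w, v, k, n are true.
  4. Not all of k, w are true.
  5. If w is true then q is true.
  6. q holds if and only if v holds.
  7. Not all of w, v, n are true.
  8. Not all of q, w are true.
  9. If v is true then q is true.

n = False; k = True; v = False; w = False; q = False

  (1) {k, q, v}: 1 true — at most one ✓
  (2) {k, v}: 1/2 true — not all ✓
  (3) {w, v, k, n}: 1/4 true — not all ✓
  (4) {k, w}: 1/2 true — not all ✓
  (5) w=F ⇒ q: vacuous ✓
  (6) q=F, v=F — same ✓
  (7) {w, v, n}: 0/3 true — not all ✓
  (8) {q, w}: 0/2 true — not all ✓
  (9) v=F ⇒ q: vacuous ✓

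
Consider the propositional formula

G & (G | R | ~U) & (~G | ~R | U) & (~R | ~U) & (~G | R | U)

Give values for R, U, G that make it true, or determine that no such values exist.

Unit clause (G) forces G = True.
Try R = True:
  (~G | ~R | U) forces U = True.
  clause (~R | ~U) is falsified — backtrack.
So R = False.
  then (~G | R | U) forces U = True.
Check each clause:
  (G): G holds.
  (G | R | ~U): G holds.
  (~G | ~R | U): ~R holds.
  (~R | ~U): ~R holds.
  (~G | R | U): U holds.
All clauses satisfied.

R = False, U = True, G = True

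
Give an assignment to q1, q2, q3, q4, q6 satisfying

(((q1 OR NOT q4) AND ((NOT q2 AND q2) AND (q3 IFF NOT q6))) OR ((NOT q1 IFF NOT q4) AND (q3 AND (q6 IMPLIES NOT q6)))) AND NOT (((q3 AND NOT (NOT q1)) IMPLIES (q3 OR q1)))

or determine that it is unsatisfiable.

The conjunct NOT (((q3 AND NOT (NOT q1)) IMPLIES (q3 OR q1))) is unsatisfiable on its own:
  q1=F, q3=F: evaluates to False.
  q1=F, q3=T: evaluates to False.
  q1=T, q3=F: evaluates to False.
  q1=T, q3=T: evaluates to False.
So the whole conjunction is unsatisfiable.

UNSATISFIABLE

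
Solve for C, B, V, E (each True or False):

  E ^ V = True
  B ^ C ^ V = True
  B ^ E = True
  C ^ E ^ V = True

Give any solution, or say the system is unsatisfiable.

Adding constraints 2, 3, 4 mod 2: every variable appears an even number of times on the left, so the left side is 0.
But the right sides sum to 1 (mod 2). 0 ≠ 1 — the system is inconsistent.

Unsatisfiable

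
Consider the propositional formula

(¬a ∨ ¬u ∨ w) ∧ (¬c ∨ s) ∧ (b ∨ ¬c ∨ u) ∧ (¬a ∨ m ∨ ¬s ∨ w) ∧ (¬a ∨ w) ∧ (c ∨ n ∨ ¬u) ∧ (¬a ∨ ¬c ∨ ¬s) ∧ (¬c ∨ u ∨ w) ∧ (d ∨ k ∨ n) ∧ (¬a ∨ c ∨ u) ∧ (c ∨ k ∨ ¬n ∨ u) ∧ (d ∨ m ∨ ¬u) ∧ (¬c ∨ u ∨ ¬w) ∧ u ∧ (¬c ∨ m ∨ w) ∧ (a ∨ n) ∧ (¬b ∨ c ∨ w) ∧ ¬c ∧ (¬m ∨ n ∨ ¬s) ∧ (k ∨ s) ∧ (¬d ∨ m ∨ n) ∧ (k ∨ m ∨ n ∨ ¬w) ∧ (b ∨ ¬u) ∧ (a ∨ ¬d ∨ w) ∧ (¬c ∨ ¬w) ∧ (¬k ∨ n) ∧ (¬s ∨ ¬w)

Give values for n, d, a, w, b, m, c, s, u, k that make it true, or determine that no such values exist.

Unit clause (u) forces u = True.
Unit clause (¬c) forces c = False.
In (b ∨ ¬u) only b is left, so b = True.
In (c ∨ n ∨ ¬u) only n is left, so n = True.
In (¬b ∨ c ∨ w) only w is left, so w = True.
In (¬s ∨ ¬w) only ¬s is left, so s = False.
In (k ∨ s) only k is left, so k = True.
Set d = True.
Set a = True.
Set m = False.
All clauses satisfied.

n: True; d: True; a: True; w: True; b: True; m: False; c: False; s: False; u: True; k: True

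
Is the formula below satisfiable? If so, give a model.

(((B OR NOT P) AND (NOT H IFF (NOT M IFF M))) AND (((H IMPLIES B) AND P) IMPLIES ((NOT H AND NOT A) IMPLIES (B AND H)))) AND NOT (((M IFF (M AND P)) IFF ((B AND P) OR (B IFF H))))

P=F; A=T; B=T; H=T; M=T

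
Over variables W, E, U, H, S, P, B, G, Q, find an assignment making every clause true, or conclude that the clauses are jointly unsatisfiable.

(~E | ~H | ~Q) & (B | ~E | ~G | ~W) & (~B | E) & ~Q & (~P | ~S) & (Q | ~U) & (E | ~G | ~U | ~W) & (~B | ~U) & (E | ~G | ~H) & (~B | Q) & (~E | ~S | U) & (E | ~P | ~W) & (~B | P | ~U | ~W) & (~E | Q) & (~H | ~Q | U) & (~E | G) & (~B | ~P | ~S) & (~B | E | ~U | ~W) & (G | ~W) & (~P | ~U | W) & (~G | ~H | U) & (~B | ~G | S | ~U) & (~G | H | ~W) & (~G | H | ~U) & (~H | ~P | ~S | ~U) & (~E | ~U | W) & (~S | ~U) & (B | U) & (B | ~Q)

Case Q = True:
  Clause (~Q) is falsified — contradiction.
Case Q = False:
  (Q | ~U) forces U = False.
  (~B | Q) forces B = False.
  Clause (B | U) is falsified — contradiction.
Both cases fail, so the formula is unsatisfiable.

No satisfying assignment exists.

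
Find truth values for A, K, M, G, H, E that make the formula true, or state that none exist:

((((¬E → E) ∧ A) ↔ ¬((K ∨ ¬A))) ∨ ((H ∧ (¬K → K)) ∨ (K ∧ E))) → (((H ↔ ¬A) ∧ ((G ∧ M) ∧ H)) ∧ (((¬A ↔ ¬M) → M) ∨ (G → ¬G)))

A = True, K = False, M = True, G = False, H = False, E = False

  ((((¬E → E) ∧ A) ↔ ¬((K ∨ ¬A))) ∨ ((H ∧ (¬K → K)) ∨ (K ∧ E))) → (((H ↔ ¬A) ∧ ((G ∧ M) ∧ H)) ∧ (((¬A ↔ ¬M) → M) ∨ (G → ¬G))) = True
    (((¬E → E) ∧ A) ↔ ¬((K ∨ ¬A))) ∨ ((H ∧ (¬K → K)) ∨ (K ∧ E)) = False
      ((¬E → E) ∧ A) ↔ ¬((K ∨ ¬A)) = False
        (¬E → E) ∧ A = False
          ¬E → E = False
            ¬E = True
        ¬((K ∨ ¬A)) = True
          K ∨ ¬A = False
            ¬A = False
      (H ∧ (¬K → K)) ∨ (K ∧ E) = False
        H ∧ (¬K → K) = False
          ¬K → K = False
            ¬K = True
        K ∧ E = False
    ((H ↔ ¬A) ∧ ((G ∧ M) ∧ H)) ∧ (((¬A ↔ ¬M) → M) ∨ (G → ¬G)) = False
      (H ↔ ¬A) ∧ ((G ∧ M) ∧ H) = False
        H ↔ ¬A = True
          ¬A = False
        (G ∧ M) ∧ H = False
          G ∧ M = False
      ((¬A ↔ ¬M) → M) ∨ (G → ¬G) = True
        (¬A ↔ ¬M) → M = True
          ¬A ↔ ¬M = True
            ¬A = False
            ¬M = False
        G → ¬G = True
          ¬G = True
The formula evaluates to True.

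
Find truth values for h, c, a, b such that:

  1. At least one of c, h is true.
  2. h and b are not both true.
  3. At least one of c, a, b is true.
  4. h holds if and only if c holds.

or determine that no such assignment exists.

h = True, c = True, a = True, b = False

  (1) {c, h}: 2 true — at least one ✓
  (2) h=T, b=F — not both ✓
  (3) {c, a, b}: 2 true — at least one ✓
  (4) h=T, c=T — same ✓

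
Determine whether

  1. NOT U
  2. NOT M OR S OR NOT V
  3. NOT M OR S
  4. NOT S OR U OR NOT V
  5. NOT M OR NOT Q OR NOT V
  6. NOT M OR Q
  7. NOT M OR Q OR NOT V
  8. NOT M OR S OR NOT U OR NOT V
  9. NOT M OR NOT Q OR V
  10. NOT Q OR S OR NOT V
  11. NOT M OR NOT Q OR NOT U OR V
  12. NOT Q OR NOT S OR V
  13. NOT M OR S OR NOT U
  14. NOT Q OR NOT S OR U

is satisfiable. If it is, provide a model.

Unit clause (NOT U) forces U = False.
Set S = True.
  then (NOT S OR U OR NOT V) forces V = False.
  then (NOT Q OR NOT S OR V) forces Q = False.
  then (NOT M OR Q) forces M = False.
All clauses satisfied.

S: True; U: False; Q: False; V: False; M: False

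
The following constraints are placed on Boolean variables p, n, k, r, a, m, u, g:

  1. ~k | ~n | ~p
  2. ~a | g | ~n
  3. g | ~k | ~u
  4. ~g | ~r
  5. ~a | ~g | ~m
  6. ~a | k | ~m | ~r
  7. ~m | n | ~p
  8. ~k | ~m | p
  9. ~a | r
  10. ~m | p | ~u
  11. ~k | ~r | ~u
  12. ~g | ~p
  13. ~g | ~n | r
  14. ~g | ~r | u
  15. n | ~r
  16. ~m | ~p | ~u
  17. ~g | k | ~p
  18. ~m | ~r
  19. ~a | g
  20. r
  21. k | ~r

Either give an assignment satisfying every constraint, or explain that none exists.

p = False; n = True; k = True; r = True; a = False; m = False; u = False; g = False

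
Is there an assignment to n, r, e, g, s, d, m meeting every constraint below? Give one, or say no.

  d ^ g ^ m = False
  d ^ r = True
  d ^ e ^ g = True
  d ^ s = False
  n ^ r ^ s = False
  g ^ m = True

n=T, r=F, e=F, g=F, s=T, d=T, m=T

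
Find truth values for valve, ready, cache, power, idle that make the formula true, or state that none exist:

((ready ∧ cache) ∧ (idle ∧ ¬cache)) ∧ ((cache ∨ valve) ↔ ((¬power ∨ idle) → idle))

Case cache = True: the conjunct ¬cache is False.
Case cache = False: the conjunct cache is False.
Both cases fail — unsatisfiable.

UNSATISFIABLE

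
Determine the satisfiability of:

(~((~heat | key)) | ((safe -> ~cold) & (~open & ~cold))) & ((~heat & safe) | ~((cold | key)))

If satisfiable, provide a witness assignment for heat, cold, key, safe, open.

heat = True; cold = False; key = False; safe = False; open = False

  ~((~heat | key)) | ((safe -> ~cold) & (~open & ~cold)) = True
    ~((~heat | key)) = True
      ~heat | key = False
        ~heat = False
    (safe -> ~cold) & (~open & ~cold) = True
      safe -> ~cold = True
        ~cold = True
      ~open & ~cold = True
        ~open = True
        ~cold = True
  (~heat & safe) | ~((cold | key)) = True
    ~heat & safe = False
      ~heat = False
    ~((cold | key)) = True
      cold | key = False
Both conjuncts True, so the formula holds.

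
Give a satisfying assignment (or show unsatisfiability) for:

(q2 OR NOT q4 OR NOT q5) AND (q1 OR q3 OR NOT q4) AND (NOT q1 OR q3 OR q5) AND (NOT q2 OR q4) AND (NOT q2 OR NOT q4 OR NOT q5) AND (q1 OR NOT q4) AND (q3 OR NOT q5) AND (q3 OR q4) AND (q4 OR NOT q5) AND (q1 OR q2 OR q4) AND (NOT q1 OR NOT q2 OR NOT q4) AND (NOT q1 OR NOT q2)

q1 = True; q2 = False; q3 = True; q4 = True; q5 = False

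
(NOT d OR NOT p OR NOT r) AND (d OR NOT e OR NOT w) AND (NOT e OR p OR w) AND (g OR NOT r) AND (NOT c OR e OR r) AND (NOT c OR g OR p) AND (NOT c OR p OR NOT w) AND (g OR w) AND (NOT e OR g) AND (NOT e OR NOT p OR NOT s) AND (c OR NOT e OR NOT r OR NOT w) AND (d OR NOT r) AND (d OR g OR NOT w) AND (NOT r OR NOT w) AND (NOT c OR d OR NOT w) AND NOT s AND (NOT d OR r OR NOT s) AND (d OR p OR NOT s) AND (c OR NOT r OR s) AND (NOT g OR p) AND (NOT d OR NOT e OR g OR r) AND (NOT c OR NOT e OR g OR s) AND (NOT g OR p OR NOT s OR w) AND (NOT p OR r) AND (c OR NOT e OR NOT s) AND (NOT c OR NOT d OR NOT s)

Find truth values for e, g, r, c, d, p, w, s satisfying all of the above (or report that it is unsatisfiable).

Unit clause (NOT s) forces s = False.
Set e = False.
Set g = False.
  then (g OR NOT r) forces r = False.
  then (NOT c OR e OR r) forces c = False.
  then (g OR w) forces w = True.
  then (d OR g OR NOT w) forces d = True.
  then (NOT p OR r) forces p = False.
All clauses satisfied.

e = False, g = False, r = False, c = False, d = True, p = False, w = True, s = False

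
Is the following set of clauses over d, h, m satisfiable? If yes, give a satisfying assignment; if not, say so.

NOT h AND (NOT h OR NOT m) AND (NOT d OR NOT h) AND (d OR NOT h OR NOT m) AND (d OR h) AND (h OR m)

Unit clause (NOT h) forces h = False.
In (d OR h) only d is left, so d = True.
In (h OR m) only m is left, so m = True.
Check each clause:
  (NOT h): NOT h holds.
  (NOT h OR NOT m): NOT h holds.
  (NOT d OR NOT h): NOT h holds.
  (d OR NOT h OR NOT m): d holds.
  (d OR h): d holds.
  (h OR m): m holds.
All clauses satisfied.

d = True, h = False, m = True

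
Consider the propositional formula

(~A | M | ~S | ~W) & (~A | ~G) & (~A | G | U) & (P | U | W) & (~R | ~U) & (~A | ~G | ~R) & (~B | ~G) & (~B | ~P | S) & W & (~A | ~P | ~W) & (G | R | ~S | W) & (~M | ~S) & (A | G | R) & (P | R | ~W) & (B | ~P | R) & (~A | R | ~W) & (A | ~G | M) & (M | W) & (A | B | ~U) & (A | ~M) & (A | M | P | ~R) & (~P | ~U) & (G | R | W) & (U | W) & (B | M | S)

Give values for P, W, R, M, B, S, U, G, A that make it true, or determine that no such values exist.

Unit clause (W) forces W = True.
Set P = True.
  then (~A | ~P | ~W) forces A = False.
  then (A | ~M) forces M = False.
  then (~P | ~U) forces U = False.
  then (A | ~G | M) forces G = False.
  then (A | G | R) forces R = True.
Set B = True.
  then (~B | ~P | S) forces S = True.
All clauses satisfied.

P=T; W=T; R=T; M=F; B=T; S=T; U=F; G=F; A=F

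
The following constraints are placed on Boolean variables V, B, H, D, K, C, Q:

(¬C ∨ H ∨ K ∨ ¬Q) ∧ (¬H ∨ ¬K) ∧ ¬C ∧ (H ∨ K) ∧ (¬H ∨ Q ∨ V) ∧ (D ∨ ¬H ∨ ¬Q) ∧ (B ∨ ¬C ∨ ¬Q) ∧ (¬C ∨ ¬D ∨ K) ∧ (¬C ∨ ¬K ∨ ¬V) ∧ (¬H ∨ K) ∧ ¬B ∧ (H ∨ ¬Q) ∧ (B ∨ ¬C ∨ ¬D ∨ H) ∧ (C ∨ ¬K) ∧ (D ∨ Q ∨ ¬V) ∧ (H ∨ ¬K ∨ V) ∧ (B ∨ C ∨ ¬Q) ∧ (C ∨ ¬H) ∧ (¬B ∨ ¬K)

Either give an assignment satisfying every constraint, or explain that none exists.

Case B = True:
  Clause (¬B) is falsified — contradiction.
Case B = False:
  (¬C) forces C = False.
  (C ∨ ¬K) forces K = False.
  (H ∨ K) forces H = True.
  Clause (¬H ∨ K) is falsified — contradiction.
Both cases fail, so the formula is unsatisfiable.

Unsatisfiable — no assignment works.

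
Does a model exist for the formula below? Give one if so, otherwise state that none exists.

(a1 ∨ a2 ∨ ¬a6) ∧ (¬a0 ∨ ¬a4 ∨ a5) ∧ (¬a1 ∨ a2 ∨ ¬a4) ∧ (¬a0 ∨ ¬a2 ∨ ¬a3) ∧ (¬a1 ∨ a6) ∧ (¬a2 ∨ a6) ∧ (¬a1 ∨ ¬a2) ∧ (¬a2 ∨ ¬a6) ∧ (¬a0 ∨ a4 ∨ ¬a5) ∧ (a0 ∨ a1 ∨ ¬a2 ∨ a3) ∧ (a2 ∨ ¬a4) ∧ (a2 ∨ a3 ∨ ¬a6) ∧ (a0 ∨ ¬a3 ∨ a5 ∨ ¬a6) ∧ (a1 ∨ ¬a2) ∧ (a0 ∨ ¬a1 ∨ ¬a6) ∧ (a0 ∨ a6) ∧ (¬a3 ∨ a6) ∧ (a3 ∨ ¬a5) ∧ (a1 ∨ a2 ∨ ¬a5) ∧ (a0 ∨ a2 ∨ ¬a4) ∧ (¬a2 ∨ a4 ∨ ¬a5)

a0 = True; a1 = False; a2 = False; a3 = False; a4 = False; a5 = False; a6 = False

Try a0 = False:
  (a0 ∨ a6) forces a6 = True.
  (¬a2 ∨ ¬a6) forces a2 = False.
  (a1 ∨ a2 ∨ ¬a6) forces a1 = True.
  clause (a0 ∨ ¬a1 ∨ ¬a6) is falsified — backtrack.
So a0 = True.
Set a1 = False.
  then (a1 ∨ ¬a2) forces a2 = False.
  then (a1 ∨ a2 ∨ ¬a5) forces a5 = False.
  then (a1 ∨ a2 ∨ ¬a6) forces a6 = False.
  then (¬a0 ∨ ¬a4 ∨ a5) forces a4 = False.
  then (¬a3 ∨ a6) forces a3 = False.
All clauses satisfied.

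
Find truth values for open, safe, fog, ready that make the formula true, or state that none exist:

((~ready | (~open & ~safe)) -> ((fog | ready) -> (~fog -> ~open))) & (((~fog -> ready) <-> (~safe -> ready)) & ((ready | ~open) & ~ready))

open = False; safe = False; fog = False; ready = False

  (~ready | (~open & ~safe)) -> ((fog | ready) -> (~fog -> ~open)) = True
    ~ready | (~open & ~safe) = True
      ~ready = True
      ~open & ~safe = True
        ~open = True
        ~safe = True
    (fog | ready) -> (~fog -> ~open) = True
      fog | ready = False
      ~fog -> ~open = True
        ~fog = True
        ~open = True
  ((~fog -> ready) <-> (~safe -> ready)) & ((ready | ~open) & ~ready) = True
    (~fog -> ready) <-> (~safe -> ready) = True
      ~fog -> ready = False
        ~fog = True
      ~safe -> ready = False
        ~safe = True
    (ready | ~open) & ~ready = True
      ready | ~open = True
        ~open = True
      ~ready = True
Both conjuncts True, so the formula holds.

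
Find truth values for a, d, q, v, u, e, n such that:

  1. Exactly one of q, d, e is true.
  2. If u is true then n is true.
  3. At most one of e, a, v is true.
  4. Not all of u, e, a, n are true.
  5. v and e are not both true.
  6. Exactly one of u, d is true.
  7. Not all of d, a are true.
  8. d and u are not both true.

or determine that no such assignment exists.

a=T, d=F, q=T, v=F, u=T, e=F, n=T

  (1) {q, d, e}: 1 true — exactly one ✓
  (2) u=T ⇒ n: T ✓
  (3) {e, a, v}: 1 true — at most one ✓
  (4) {u, e, a, n}: 3/4 true — not all ✓
  (5) v=F, e=F — not both ✓
  (6) {u, d}: 1 true — exactly one ✓
  (7) {d, a}: 1/2 true — not all ✓
  (8) d=F, u=T — not both ✓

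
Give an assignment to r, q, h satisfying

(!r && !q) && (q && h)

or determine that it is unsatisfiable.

Case q = True: the conjunct !q is False.
Case q = False: the conjunct q is False.
Both cases fail — unsatisfiable.

UNSATISFIABLE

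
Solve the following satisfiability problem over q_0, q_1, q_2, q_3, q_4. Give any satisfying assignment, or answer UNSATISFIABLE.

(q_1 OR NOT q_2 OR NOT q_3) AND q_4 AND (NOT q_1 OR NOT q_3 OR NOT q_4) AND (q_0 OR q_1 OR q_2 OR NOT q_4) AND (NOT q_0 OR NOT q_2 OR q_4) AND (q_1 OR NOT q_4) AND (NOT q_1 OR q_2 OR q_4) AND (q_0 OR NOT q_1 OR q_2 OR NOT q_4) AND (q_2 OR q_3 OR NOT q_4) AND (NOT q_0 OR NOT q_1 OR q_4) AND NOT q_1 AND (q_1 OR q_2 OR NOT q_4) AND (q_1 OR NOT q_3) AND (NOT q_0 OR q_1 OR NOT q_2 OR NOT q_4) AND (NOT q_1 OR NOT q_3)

Unsatisfiable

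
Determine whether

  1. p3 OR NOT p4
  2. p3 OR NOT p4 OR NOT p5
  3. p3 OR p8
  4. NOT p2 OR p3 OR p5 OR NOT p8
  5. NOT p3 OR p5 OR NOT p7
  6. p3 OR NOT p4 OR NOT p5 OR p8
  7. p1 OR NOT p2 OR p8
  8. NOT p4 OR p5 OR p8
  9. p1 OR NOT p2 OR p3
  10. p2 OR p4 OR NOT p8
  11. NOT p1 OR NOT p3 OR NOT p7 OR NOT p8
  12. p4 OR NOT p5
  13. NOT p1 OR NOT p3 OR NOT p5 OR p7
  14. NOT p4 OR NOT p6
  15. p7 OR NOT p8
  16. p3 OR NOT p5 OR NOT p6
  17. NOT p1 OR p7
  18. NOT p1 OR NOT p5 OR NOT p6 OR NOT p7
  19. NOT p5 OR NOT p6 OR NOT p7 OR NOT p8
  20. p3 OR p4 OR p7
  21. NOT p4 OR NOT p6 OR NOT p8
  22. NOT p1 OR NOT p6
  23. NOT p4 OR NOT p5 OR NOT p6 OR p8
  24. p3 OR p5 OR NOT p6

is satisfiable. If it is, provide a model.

p1: False; p2: False; p3: True; p4: True; p5: True; p6: False; p7: True; p8: True

Set p1 = False.
Set p2 = False.
Set p3 = True.
Set p4 = True.
  then (NOT p4 OR NOT p6) forces p6 = False.
Set p5 = True.
Set p7 = True.
Set p8 = True.
All clauses satisfied.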